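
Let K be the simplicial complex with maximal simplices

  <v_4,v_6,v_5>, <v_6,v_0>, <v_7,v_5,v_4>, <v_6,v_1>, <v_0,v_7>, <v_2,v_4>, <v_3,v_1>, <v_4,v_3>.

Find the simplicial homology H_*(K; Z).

H_0 ≅ Z,  H_1 ≅ Z^2,  H_2 = 0.

We work with the vertex ordering v_0 < v_1 < v_2 < v_3 < v_4 < v_5 < v_6 < v_7. The simplices of K, each written with vertices in increasing order, are:

  0-simplices (8): [v_0], [v_1], [v_2], [v_3], [v_4], [v_5], [v_6], [v_7]
  1-simplices (11): [v_0,v_6], [v_0,v_7], [v_1,v_3], [v_1,v_6], [v_2,v_4], [v_3,v_4], [v_4,v_5], [v_4,v_6], [v_4,v_7], [v_5,v_6], [v_5,v_7]
  2-simplices (2): [v_4,v_5,v_6], [v_4,v_5,v_7]

Hence C_0 ≅ Z^8, C_1 ≅ Z^11, C_2 ≅ Z^2.

Boundary ∂_1: C_1 → C_0 sends each edge [p,q] (with p < q) to q − p.
The resulting 8×11 matrix has rank 7, and its Smith normal form has invariant factors (1,1,1,1,1,1,1).

∂_2: C_2 → C_1 acts by ∂[p,q,r] = [q,r] − [p,r] + [p,q]. For instance
  ∂[v_4,v_5,v_6] = [v_5,v_6] − [v_4,v_6] + [v_4,v_5],
  ∂[v_4,v_5,v_7] = [v_5,v_7] − [v_4,v_7] + [v_4,v_5].
This gives a 11×2 integer matrix of rank 2; reducing to Smith normal form yields diagonal entries (1,1).

Now H_k = ker ∂_k / im ∂_{k+1}, so:

  H_0: rank C_0 − rank ∂_1 = 8 − 7 = 1, and the invariant factors of ∂_1 are all 1, so H_0 = Z.
  H_1: rank ker ∂_1 − rank ∂_2 = (11 − 7) − 2 = 2, and the invariant factors of ∂_2 are all 1, so H_1 = Z^2.
  H_2: rank ker ∂_2 − rank ∂_3 = (2 − 2) − 0 = 0, and there is no ∂_3, so H_2 = 0.

As a check, the Euler characteristic is 8 − 11 + 2 = -1, which agrees with 1 − 2 + 0 = -1.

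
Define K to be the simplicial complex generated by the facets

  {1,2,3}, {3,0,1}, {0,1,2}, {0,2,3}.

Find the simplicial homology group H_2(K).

Take the total order 0 < 1 < 2 < 3 on the vertex set. Then K (dimension 2) consists of the simplices:

  0-simplices (4): [0], [1], [2], [3]
  1-simplices (6): [0,1], [0,2], [0,3], [1,2], [1,3], [2,3]
  2-simplices (4): [0,1,2], [0,1,3], [0,2,3], [1,2,3]

giving chain groups C_0 ≅ Z^4, C_1 ≅ Z^6, C_2 ≅ Z^4.

The boundary map ∂_1: C_1 → C_0 is given by ∂[p,q] = [q] − [p]. For instance
  ∂[2,3] = [3] − [2].
The resulting 4×6 matrix has rank 3, and its Smith normal form has invariant factors (1,1,1).

The boundary map ∂_2: C_2 → C_1 sends each 2-simplex [p,q,r] to [q,r] − [p,r] + [p,q]. For instance
  ∂[0,1,3] = [1,3] − [0,3] + [0,1],
  ∂[0,2,3] = [2,3] − [0,3] + [0,2].
As a 6×4 matrix over Z this has rank 3, with invariant factors (1,1,1).

Reading off H_k = ker ∂_k / im ∂_{k+1}:

  H_2: rank ker ∂_2 − rank ∂_3 = (4 − 3) − 0 = 1, and there is no ∂_3, so H_2 = Z.

(K is a triangulation of the 2-sphere S^2.)

H_2 ≅ Z.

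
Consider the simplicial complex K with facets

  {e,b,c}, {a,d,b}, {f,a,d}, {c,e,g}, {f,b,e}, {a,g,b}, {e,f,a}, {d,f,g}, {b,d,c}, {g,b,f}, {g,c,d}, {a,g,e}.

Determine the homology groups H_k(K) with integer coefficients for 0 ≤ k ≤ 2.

Order the vertices as a < b < c < d < e < f < g. Listing each simplex with vertices in this order, K has dimension 2 with simplices:

  0-simplices (7): a, b, c, d, e, f, g
  1-simplices (18): ab, ad, ae, af, ag, bc, bd, be, bf, bg, cd, ce, cg, df, dg, ef, eg, fg
  2-simplices (12): abd, abg, adf, aef, aeg, bcd, bce, bef, bfg, cdg, ceg, dfg

Hence C_0 ≅ Z^7, C_1 ≅ Z^18, C_2 ≅ Z^12.

The boundary map ∂_1: C_1 → C_0 maps an edge to its endpoints' difference, ∂[p,q] = q − p. For instance
  ∂ad = d − a.
As a 7×18 matrix over Z this has rank 6, with invariant factors (1,1,1,1,1,1).

The boundary map ∂_2: C_2 → C_1 acts by ∂[p,q,r] = [q,r] − [p,r] + [p,q]. For instance
  ∂bfg = fg − bg + bf,
  ∂dfg = fg − dg + df.
As a 18×12 matrix over Z this has rank 12, with invariant factors (1,1,1,1,1,1,1,1,1,1,1,2).

Computing H_k = (kernel of ∂_k) / (image of ∂_{k+1}):

  H_0: rank C_0 − rank ∂_1 = 7 − 6 = 1, and the invariant factors of ∂_1 are all 1, so H_0 ≅ Z.
  H_1: rank ker ∂_1 − rank ∂_2 = (18 − 6) − 12 = 0, and ∂_2 has invariant factor 2 > 1, so H_1 ≅ Z/2Z.
  H_2: rank ker ∂_2 − rank ∂_3 = (12 − 12) − 0 = 0, and there is no ∂_3, so H_2 ≅ 0.

H_0 ≅ Z,  H_1 ≅ Z/2Z,  H_2 = 0.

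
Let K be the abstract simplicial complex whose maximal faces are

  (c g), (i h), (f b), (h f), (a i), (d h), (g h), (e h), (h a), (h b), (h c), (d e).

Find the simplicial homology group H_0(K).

H_0 = Z.

Order the vertices as a < b < c < d < e < f < g < h < i. Listing each simplex with vertices in this order, K has dimension 1 with simplices:

  0-simplices (9): a, b, c, d, e, f, g, h, i
  1-simplices (12): ah, ai, bf, bh, cg, ch, de, dh, eh, fh, gh, hi

Hence C_0 ≅ Z^9, C_1 ≅ Z^12.

Boundary ∂_1: C_1 → C_0 is given by ∂[p,q] = [q] − [p].
This gives a 9×12 integer matrix of rank 8; reducing to Smith normal form yields diagonal entries (1,1,1,1,1,1,1,1).

Now H_k = ker ∂_k / im ∂_{k+1}, so:

  H_0: rank C_0 − rank ∂_1 = 9 − 8 = 1, and the invariant factors of ∂_1 are all 1, so H_0 = Z.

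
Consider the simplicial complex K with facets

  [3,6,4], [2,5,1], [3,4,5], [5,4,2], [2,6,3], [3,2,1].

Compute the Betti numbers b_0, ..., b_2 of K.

b_0 = 1, b_1 = 1, b_2 = 0.

Order the vertices as 1 < 2 < 3 < 4 < 5 < 6. Listing each simplex with vertices in this order, K has dimension 2 with simplices:

  0-simplices (6): [1], [2], [3], [4], [5], [6]
  1-simplices (12): [1,2], [1,3], [1,5], [2,3], [2,4], [2,5], [2,6], [3,4], [3,5], [3,6], [4,5], [4,6]
  2-simplices (6): [1,2,3], [1,2,5], [2,3,6], [2,4,5], [3,4,5], [3,4,6]

giving chain groups C_0 ≅ Z^6, C_1 ≅ Z^12, C_2 ≅ Z^6.

The boundary map ∂_1: C_1 → C_0 sends each edge [p,q] (with p < q) to q − p. For instance
  ∂[3,4] = [4] − [3].
As a 6×12 matrix over Z this has rank 5, with invariant factors (1,1,1,1,1).

The boundary map ∂_2: C_2 → C_1 sends each 2-simplex [p,q,r] to [q,r] − [p,r] + [p,q]. For instance
  ∂[3,4,6] = [4,6] − [3,6] + [3,4],
  ∂[2,3,6] = [3,6] − [2,6] + [2,3].
This gives a 12×6 integer matrix of rank 6; reducing to Smith normal form yields diagonal entries (1,1,1,1,1,1).

Computing H_k = (kernel of ∂_k) / (image of ∂_{k+1}):

  H_0: rank C_0 − rank ∂_1 = 6 − 5 = 1, and the invariant factors of ∂_1 are all 1, so H_0 = Z.
  H_1: rank ker ∂_1 − rank ∂_2 = (12 − 5) − 6 = 1, and the invariant factors of ∂_2 are all 1, so H_1 = Z.
  H_2: rank ker ∂_2 − rank ∂_3 = (6 − 6) − 0 = 0, and there is no ∂_3, so H_2 = 0.

Hence the Betti numbers are b_0 = 1, b_1 = 1, b_2 = 0.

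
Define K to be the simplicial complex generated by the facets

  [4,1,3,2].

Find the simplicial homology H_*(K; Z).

H_0 = Z,  H_1 = 0,  H_2 = 0,  H_3 = 0.

We work with the vertex ordering 1 < 2 < 3 < 4. The simplices of K, each written with vertices in increasing order, are:

  0-simplices (4): [1], [2], [3], [4]
  1-simplices (6): [1,2], [1,3], [1,4], [2,3], [2,4], [3,4]
  2-simplices (4): [1,2,3], [1,2,4], [1,3,4], [2,3,4]
  3-simplices (1): [1,2,3,4]

giving chain groups C_0 ≅ Z^4, C_1 ≅ Z^6, C_2 ≅ Z^4, C_3 ≅ Z^1.

∂_1: C_1 → C_0 maps an edge to its endpoints' difference, ∂[p,q] = q − p.
As a 4×6 matrix over Z this has rank 3, with invariant factors (1,1,1).

Boundary ∂_2: C_2 → C_1 acts by ∂[p,q,r] = [q,r] − [p,r] + [p,q]. For instance
  ∂[1,2,3] = [2,3] − [1,3] + [1,2],
  ∂[1,3,4] = [3,4] − [1,4] + [1,3].
This gives a 6×4 integer matrix of rank 3; reducing to Smith normal form yields diagonal entries (1,1,1).

The boundary map ∂_3: C_3 → C_2 sends each 3-simplex σ to the alternating sum Σ_i (−1)^i (σ with its i-th vertex removed). For instance
  ∂[1,2,3,4] = [2,3,4] − [1,3,4] + [1,2,4] − [1,2,3].
As a 4×1 matrix over Z this has rank 1, with invariant factors (1).

Now H_k = ker ∂_k / im ∂_{k+1}, so:

  H_0: rank C_0 − rank ∂_1 = 4 − 3 = 1, and the invariant factors of ∂_1 are all 1, so H_0 = Z.
  H_1: rank ker ∂_1 − rank ∂_2 = (6 − 3) − 3 = 0, and the invariant factors of ∂_2 are all 1, so H_1 = 0.
  H_2: rank ker ∂_2 − rank ∂_3 = (4 − 3) − 1 = 0, and the invariant factors of ∂_3 are all 1, so H_2 = 0.
  H_3: rank ker ∂_3 − rank ∂_4 = (1 − 1) − 0 = 0, and there is no ∂_4, so H_3 = 0.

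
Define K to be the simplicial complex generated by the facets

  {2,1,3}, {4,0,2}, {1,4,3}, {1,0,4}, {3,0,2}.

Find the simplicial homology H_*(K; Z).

H_0 = Z,  H_1 = Z,  H_2 = 0.

Take the total order 0 < 1 < 2 < 3 < 4 on the vertex set. Then K (dimension 2) consists of the simplices:

  0-simplices (5): [0], [1], [2], [3], [4]
  1-simplices (10): [0,1], [0,2], [0,3], [0,4], [1,2], [1,3], [1,4], [2,3], [2,4], [3,4]
  2-simplices (5): [0,1,4], [0,2,3], [0,2,4], [1,2,3], [1,3,4]

Hence C_0 ≅ Z^5, C_1 ≅ Z^10, C_2 ≅ Z^5.

Boundary ∂_1: C_1 → C_0 is given by ∂[p,q] = [q] − [p].
The resulting 5×10 matrix has rank 4, and its Smith normal form has invariant factors (1,1,1,1).

The boundary map ∂_2: C_2 → C_1 acts by ∂[p,q,r] = [q,r] − [p,r] + [p,q]. For instance
  ∂[0,2,3] = [2,3] − [0,3] + [0,2],
  ∂[1,3,4] = [3,4] − [1,4] + [1,3].
As a 10×5 matrix over Z this has rank 5, with invariant factors (1,1,1,1,1).

Reading off H_k = ker ∂_k / im ∂_{k+1}:

  H_0: rank C_0 − rank ∂_1 = 5 − 4 = 1, and the invariant factors of ∂_1 are all 1, so H_0 ≅ Z.
  H_1: rank ker ∂_1 − rank ∂_2 = (10 − 4) − 5 = 1, and the invariant factors of ∂_2 are all 1, so H_1 ≅ Z.
  H_2: rank ker ∂_2 − rank ∂_3 = (5 − 5) − 0 = 0, and there is no ∂_3, so H_2 ≅ 0.

As a check, the Euler characteristic is 5 − 10 + 5 = 0, which agrees with 1 − 1 + 0 = 0.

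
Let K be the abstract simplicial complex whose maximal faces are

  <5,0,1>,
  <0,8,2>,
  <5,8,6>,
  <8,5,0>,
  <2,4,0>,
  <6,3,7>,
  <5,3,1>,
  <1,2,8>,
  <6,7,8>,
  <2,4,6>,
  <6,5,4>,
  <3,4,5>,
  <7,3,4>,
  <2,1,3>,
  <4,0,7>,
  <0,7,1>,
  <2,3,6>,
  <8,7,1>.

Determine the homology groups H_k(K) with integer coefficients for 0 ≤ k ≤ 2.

H_0 = Z,  H_1 = Z × Z/2,  H_2 = 0.

Order the vertices as 0 < 1 < 2 < 3 < 4 < 5 < 6 < 7 < 8. Listing each simplex with vertices in this order, K has dimension 2 with simplices:

  0-simplices (9): [0], [1], [2], [3], [4], [5], [6], [7], [8]
  1-simplices (27): (27 of them)
  2-simplices (18): [0,1,5], [0,1,7], [0,2,4], [0,2,8], [0,4,7], [0,5,8], [1,2,3], [1,2,8], [1,3,5], [1,7,8], [2,3,6], [2,4,6], [3,4,5], [3,4,7], [3,6,7], [4,5,6], [5,6,8], [6,7,8]

giving chain groups C_0 ≅ Z^9, C_1 ≅ Z^27, C_2 ≅ Z^18.

∂_1: C_1 → C_0 maps an edge to its endpoints' difference, ∂[p,q] = q − p.
The 9×27 boundary matrix has rank 8 and Smith normal form diag(1,1,1,1,1,1,1,1).

Boundary ∂_2: C_2 → C_1 maps a triangle to the signed sum of its edges. For instance
  ∂[0,2,8] = [2,8] − [0,8] + [0,2],
  ∂[3,4,5] = [4,5] − [3,5] + [3,4].
The 27×18 boundary matrix has rank 18 and Smith normal form diag(1,1,1,1,1,1,1,1,1,1,1,1,1,1,1,1,1,2).

Now H_k = ker ∂_k / im ∂_{k+1}, so:

  H_0: rank C_0 − rank ∂_1 = 9 − 8 = 1, and the invariant factors of ∂_1 are all 1, so H_0 ≅ Z.
  H_1: rank ker ∂_1 − rank ∂_2 = (27 − 8) − 18 = 1, and ∂_2 has invariant factor 2 > 1, so H_1 ≅ Z × Z/2.
  H_2: rank ker ∂_2 − rank ∂_3 = (18 − 18) − 0 = 0, and there is no ∂_3, so H_2 ≅ 0.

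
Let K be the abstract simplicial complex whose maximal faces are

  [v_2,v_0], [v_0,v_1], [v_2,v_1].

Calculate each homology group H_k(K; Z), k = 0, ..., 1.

H_0 ≅ Z,  H_1 ≅ Z.

Fix the vertex order v_0 < v_1 < v_2 and write every simplex with vertices in increasing order. Then dim K = 1 and the simplices of K are:

  0-simplices (3): [v_0], [v_1], [v_2]
  1-simplices (3): [v_0,v_1], [v_0,v_2], [v_1,v_2]

so the chain groups are C_0 ≅ Z^3, C_1 ≅ Z^3.

Boundary ∂_1: C_1 → C_0 is given by ∂[p,q] = [q] − [p].
This gives a 3×3 integer matrix of rank 2; reducing to Smith normal form yields diagonal entries (1,1).

Reading off H_k = ker ∂_k / im ∂_{k+1}:

  H_0: rank C_0 − rank ∂_1 = 3 − 2 = 1, and the invariant factors of ∂_1 are all 1, so H_0 = Z.
  H_1: rank ker ∂_1 − rank ∂_2 = (3 − 2) − 0 = 1, and there is no ∂_2, so H_1 = Z.

As a check, the Euler characteristic is 3 − 3 = 0, which agrees with 1 − 1 = 0.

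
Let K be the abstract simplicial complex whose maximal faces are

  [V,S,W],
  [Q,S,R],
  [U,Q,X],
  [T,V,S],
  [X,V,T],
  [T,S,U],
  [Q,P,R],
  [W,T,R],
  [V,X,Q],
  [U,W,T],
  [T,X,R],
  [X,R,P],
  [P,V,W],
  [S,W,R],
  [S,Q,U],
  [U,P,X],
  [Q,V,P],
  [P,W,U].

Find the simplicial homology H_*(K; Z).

Fix the vertex order P < Q < R < S < T < U < V < W < X and write every simplex with vertices in increasing order. Then dim K = 2 and the simplices of K are:

  0-simplices (9): P, Q, R, S, T, U, V, W, X
  1-simplices (27): PQ, PR, PU, PV, PW, PX, QR, QS, QU, QV, QX, RS, RT, RW, RX, ST, SU, SV, SW, TU, TV, TW, TX, UW, UX, VW, VX
  2-simplices (18): PQR, PQV, PRX, PUW, PUX, PVW, QRS, QSU, QUX, QVX, RSW, RTW, RTX, STU, STV, SVW, TUW, TVX

so the chain groups are C_0 ≅ Z^9, C_1 ≅ Z^27, C_2 ≅ Z^18.

The boundary map ∂_1: C_1 → C_0 sends each edge [p,q] (with p < q) to q − p. For instance
  ∂SV = V − S.
As a 9×27 matrix over Z this has rank 8, with invariant factors (1,1,1,1,1,1,1,1).

Boundary ∂_2: C_2 → C_1 maps a triangle to the signed sum of its edges. For instance
  ∂STV = TV − SV + ST,
  ∂PQR = QR − PR + PQ.
As a 27×18 matrix over Z this has rank 18, with invariant factors (1,1,1,1,1,1,1,1,1,1,1,1,1,1,1,1,1,2).

Reading off H_k = ker ∂_k / im ∂_{k+1}:

  H_0: rank C_0 − rank ∂_1 = 9 − 8 = 1, and the invariant factors of ∂_1 are all 1, so H_0 = Z.
  H_1: rank ker ∂_1 − rank ∂_2 = (27 − 8) − 18 = 1, and ∂_2 has invariant factor 2 > 1, so H_1 = Z ⊕ Z/2.
  H_2: rank ker ∂_2 − rank ∂_3 = (18 − 18) − 0 = 0, and there is no ∂_3, so H_2 = 0.

(K is a triangulation of the Klein bottle.)

H_0 = Z,  H_1 = Z ⊕ Z/2,  H_2 = 0.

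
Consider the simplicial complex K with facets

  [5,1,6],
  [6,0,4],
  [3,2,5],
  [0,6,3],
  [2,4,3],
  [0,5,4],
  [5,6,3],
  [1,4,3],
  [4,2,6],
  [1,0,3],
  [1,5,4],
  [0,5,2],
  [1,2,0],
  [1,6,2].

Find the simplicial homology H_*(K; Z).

H_0 ≅ Z,  H_1 ≅ Z^2,  H_2 ≅ Z.

Take the total order 0 < 1 < 2 < 3 < 4 < 5 < 6 on the vertex set. Then K (dimension 2) consists of the simplices:

  0-simplices (7): [0], [1], [2], [3], [4], [5], [6]
  1-simplices (21): [0,1], [0,2], [0,3], [0,4], [0,5], [0,6], [1,2], [1,3], [1,4], [1,5], [1,6], [2,3], [2,4], [2,5], [2,6], [3,4], [3,5], [3,6], [4,5], [4,6], [5,6]
  2-simplices (14): [0,1,2], [0,1,3], [0,2,5], [0,3,6], [0,4,5], [0,4,6], [1,2,6], [1,3,4], [1,4,5], [1,5,6], [2,3,4], [2,3,5], [2,4,6], [3,5,6]

Hence C_0 ≅ Z^7, C_1 ≅ Z^21, C_2 ≅ Z^14.

The boundary map ∂_1: C_1 → C_0 maps an edge to its endpoints' difference, ∂[p,q] = q − p. For instance
  ∂[3,4] = [4] − [3].
As a 7×21 matrix over Z this has rank 6, with invariant factors (1,1,1,1,1,1).

The boundary map ∂_2: C_2 → C_1 maps a triangle to the signed sum of its edges. For instance
  ∂[1,4,5] = [4,5] − [1,5] + [1,4],
  ∂[2,3,4] = [3,4] − [2,4] + [2,3].
This gives a 21×14 integer matrix of rank 13; reducing to Smith normal form yields diagonal entries (1,1,1,1,1,1,1,1,1,1,1,1,1).

Reading off H_k = ker ∂_k / im ∂_{k+1}:

  H_0: rank C_0 − rank ∂_1 = 7 − 6 = 1, and the invariant factors of ∂_1 are all 1, so H_0 ≅ Z.
  H_1: rank ker ∂_1 − rank ∂_2 = (21 − 6) − 13 = 2, and the invariant factors of ∂_2 are all 1, so H_1 ≅ Z^2.
  H_2: rank ker ∂_2 − rank ∂_3 = (14 − 13) − 0 = 1, and there is no ∂_3, so H_2 ≅ Z.

As a check, the Euler characteristic is 7 − 21 + 14 = 0, which agrees with 1 − 2 + 1 = 0.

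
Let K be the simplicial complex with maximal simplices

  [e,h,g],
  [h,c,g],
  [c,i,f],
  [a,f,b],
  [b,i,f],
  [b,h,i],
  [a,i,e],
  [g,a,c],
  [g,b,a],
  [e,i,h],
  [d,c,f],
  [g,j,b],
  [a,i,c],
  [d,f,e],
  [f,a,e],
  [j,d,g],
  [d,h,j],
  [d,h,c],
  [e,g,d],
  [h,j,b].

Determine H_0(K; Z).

H_0 ≅ Z.

Order the vertices as a < b < c < d < e < f < g < h < i < j. Listing each simplex with vertices in this order, K has dimension 2 with simplices:

  0-simplices (10): a, b, c, d, e, f, g, h, i, j
  1-simplices (30): ab, ac, ae, af, ag, ai, bf, bg, bh, bi, bj, cd, cf, cg, ch, ci, de, df, dg, dh, dj, ef, eg, eh, ei, fi, gh, gj, hi, hj
  2-simplices (20): abf, abg, acg, aci, aef, aei, bfi, bgj, bhi, bhj, cdf, cdh, cfi, cgh, def, deg, dgj, dhj, egh, ehi

Hence C_0 ≅ Z^10, C_1 ≅ Z^30, C_2 ≅ Z^20.

The boundary map ∂_1: C_1 → C_0 maps an edge to its endpoints' difference, ∂[p,q] = q − p.
As a 10×30 matrix over Z this has rank 9, with invariant factors (1,1,1,1,1,1,1,1,1).

The boundary map ∂_2: C_2 → C_1 maps a triangle to the signed sum of its edges. For instance
  ∂ehi = hi − ei + eh,
  ∂acg = cg − ag + ac.
This gives a 30×20 integer matrix of rank 20; reducing to Smith normal form yields diagonal entries (1,1,1,1,1,1,1,1,1,1,1,1,1,1,1,1,1,1,1,2).

Now H_k = ker ∂_k / im ∂_{k+1}, so:

  H_0: rank C_0 − rank ∂_1 = 10 − 9 = 1, and the invariant factors of ∂_1 are all 1, so H_0 = Z.

(K is a triangulation of the Klein bottle.)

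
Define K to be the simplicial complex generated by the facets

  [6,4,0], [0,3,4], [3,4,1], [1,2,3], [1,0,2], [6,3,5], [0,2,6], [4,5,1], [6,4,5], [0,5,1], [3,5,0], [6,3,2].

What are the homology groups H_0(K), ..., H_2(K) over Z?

Take the total order 0 < 1 < 2 < 3 < 4 < 5 < 6 on the vertex set. Then K (dimension 2) consists of the simplices:

  0-simplices (7): [0], [1], [2], [3], [4], [5], [6]
  1-simplices (18): [0,1], [0,2], [0,3], [0,4], [0,5], [0,6], [1,2], [1,3], [1,4], [1,5], [2,3], [2,6], [3,4], [3,5], [3,6], [4,5], [4,6], [5,6]
  2-simplices (12): [0,1,2], [0,1,5], [0,2,6], [0,3,4], [0,3,5], [0,4,6], [1,2,3], [1,3,4], [1,4,5], [2,3,6], [3,5,6], [4,5,6]

Hence C_0 ≅ Z^7, C_1 ≅ Z^18, C_2 ≅ Z^12.

The boundary map ∂_1: C_1 → C_0 maps an edge to its endpoints' difference, ∂[p,q] = q − p. For instance
  ∂[0,6] = [6] − [0].
The resulting 7×18 matrix has rank 6, and its Smith normal form has invariant factors (1,1,1,1,1,1).

∂_2: C_2 → C_1 maps a triangle to the signed sum of its edges. For instance
  ∂[1,4,5] = [4,5] − [1,5] + [1,4],
  ∂[0,3,5] = [3,5] − [0,5] + [0,3].
This gives a 18×12 integer matrix of rank 12; reducing to Smith normal form yields diagonal entries (1,1,1,1,1,1,1,1,1,1,1,2).

From H_k ≅ ker(∂_k) / im(∂_{k+1}) we obtain:

  H_0: rank C_0 − rank ∂_1 = 7 − 6 = 1, and the invariant factors of ∂_1 are all 1, so H_0 ≅ Z.
  H_1: rank ker ∂_1 − rank ∂_2 = (18 − 6) − 12 = 0, and ∂_2 has invariant factor 2 > 1, so H_1 ≅ Z/2.
  H_2: rank ker ∂_2 − rank ∂_3 = (12 − 12) − 0 = 0, and there is no ∂_3, so H_2 ≅ 0.

As a check, the Euler characteristic is 7 − 18 + 12 = 1, which agrees with 1 − 0 + 0 = 1.

H_0 = Z,  H_1 = Z/2,  H_2 = 0.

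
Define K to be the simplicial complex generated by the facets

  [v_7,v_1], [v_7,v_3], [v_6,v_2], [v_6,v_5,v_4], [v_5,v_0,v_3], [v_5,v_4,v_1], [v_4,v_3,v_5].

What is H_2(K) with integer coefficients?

We work with the vertex ordering v_0 < v_1 < v_2 < v_3 < v_4 < v_5 < v_6 < v_7. The simplices of K, each written with vertices in increasing order, are:

  0-simplices (8): [v_0], [v_1], [v_2], [v_3], [v_4], [v_5], [v_6], [v_7]
  1-simplices (12): [v_0,v_3], [v_0,v_5], [v_1,v_4], [v_1,v_5], [v_1,v_7], [v_2,v_6], [v_3,v_4], [v_3,v_5], [v_3,v_7], [v_4,v_5], [v_4,v_6], [v_5,v_6]
  2-simplices (4): [v_0,v_3,v_5], [v_1,v_4,v_5], [v_3,v_4,v_5], [v_4,v_5,v_6]

giving chain groups C_0 ≅ Z^8, C_1 ≅ Z^12, C_2 ≅ Z^4.

∂_1: C_1 → C_0 is given by ∂[p,q] = [q] − [p]. For instance
  ∂[v_3,v_4] = [v_4] − [v_3].
This gives a 8×12 integer matrix of rank 7; reducing to Smith normal form yields diagonal entries (1,1,1,1,1,1,1).

∂_2: C_2 → C_1 maps a triangle to the signed sum of its edges. For instance
  ∂[v_3,v_4,v_5] = [v_4,v_5] − [v_3,v_5] + [v_3,v_4],
  ∂[v_4,v_5,v_6] = [v_5,v_6] − [v_4,v_6] + [v_4,v_5].
As a 12×4 matrix over Z this has rank 4, with invariant factors (1,1,1,1).

Computing H_k = (kernel of ∂_k) / (image of ∂_{k+1}):

  H_2: rank ker ∂_2 − rank ∂_3 = (4 − 4) − 0 = 0, and there is no ∂_3, so H_2 = 0.

H_2 = 0.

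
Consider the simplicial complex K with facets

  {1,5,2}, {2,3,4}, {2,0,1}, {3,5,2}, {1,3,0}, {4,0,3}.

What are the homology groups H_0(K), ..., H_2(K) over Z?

H_0 = Z,  H_1 = Z,  H_2 = 0.

Order the vertices as 0 < 1 < 2 < 3 < 4 < 5. Listing each simplex with vertices in this order, K has dimension 2 with simplices:

  0-simplices (6): [0], [1], [2], [3], [4], [5]
  1-simplices (12): [0,1], [0,2], [0,3], [0,4], [1,2], [1,3], [1,5], [2,3], [2,4], [2,5], [3,4], [3,5]
  2-simplices (6): [0,1,2], [0,1,3], [0,3,4], [1,2,5], [2,3,4], [2,3,5]

giving chain groups C_0 ≅ Z^6, C_1 ≅ Z^12, C_2 ≅ Z^6.

∂_1: C_1 → C_0 maps an edge to its endpoints' difference, ∂[p,q] = q − p. For instance
  ∂[0,4] = [4] − [0].
The resulting 6×12 matrix has rank 5, and its Smith normal form has invariant factors (1,1,1,1,1).

The boundary map ∂_2: C_2 → C_1 maps a triangle to the signed sum of its edges. For instance
  ∂[0,1,3] = [1,3] − [0,3] + [0,1],
  ∂[0,3,4] = [3,4] − [0,4] + [0,3].
The 12×6 boundary matrix has rank 6 and Smith normal form diag(1,1,1,1,1,1).

Computing H_k = (kernel of ∂_k) / (image of ∂_{k+1}):

  H_0: rank C_0 − rank ∂_1 = 6 − 5 = 1, and the invariant factors of ∂_1 are all 1, so H_0 = Z.
  H_1: rank ker ∂_1 − rank ∂_2 = (12 − 5) − 6 = 1, and the invariant factors of ∂_2 are all 1, so H_1 = Z.
  H_2: rank ker ∂_2 − rank ∂_3 = (6 − 6) − 0 = 0, and there is no ∂_3, so H_2 = 0.

(K is a triangulation of the cylinder S^1 x I.)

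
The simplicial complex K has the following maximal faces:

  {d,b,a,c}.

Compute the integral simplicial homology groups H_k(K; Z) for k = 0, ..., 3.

H_0 = Z,  H_1 = 0,  H_2 = 0,  H_3 = 0.

We work with the vertex ordering a < b < c < d. The simplices of K, each written with vertices in increasing order, are:

  0-simplices (4): a, b, c, d
  1-simplices (6): ab, ac, ad, bc, bd, cd
  2-simplices (4): abc, abd, acd, bcd
  3-simplices (1): abcd

so the chain groups are C_0 ≅ Z^4, C_1 ≅ Z^6, C_2 ≅ Z^4, C_3 ≅ Z^1.

Boundary ∂_1: C_1 → C_0 maps an edge to its endpoints' difference, ∂[p,q] = q − p. For instance
  ∂ac = c − a.
The 4×6 boundary matrix has rank 3 and Smith normal form diag(1,1,1).

The boundary map ∂_2: C_2 → C_1 sends each 2-simplex [p,q,r] to [q,r] − [p,r] + [p,q]. For instance
  ∂bcd = cd − bd + bc,
  ∂acd = cd − ad + ac.
This gives a 6×4 integer matrix of rank 3; reducing to Smith normal form yields diagonal entries (1,1,1).

∂_3: C_3 → C_2 sends each 3-simplex σ to the alternating sum Σ_i (−1)^i (σ with its i-th vertex removed). For instance
  ∂abcd = bcd − acd + abd − abc.
The resulting 4×1 matrix has rank 1, and its Smith normal form has invariant factors (1).

From H_k ≅ ker(∂_k) / im(∂_{k+1}) we obtain:

  H_0: rank C_0 − rank ∂_1 = 4 − 3 = 1, and the invariant factors of ∂_1 are all 1, so H_0 ≅ Z.
  H_1: rank ker ∂_1 − rank ∂_2 = (6 − 3) − 3 = 0, and the invariant factors of ∂_2 are all 1, so H_1 ≅ 0.
  H_2: rank ker ∂_2 − rank ∂_3 = (4 − 3) − 1 = 0, and the invariant factors of ∂_3 are all 1, so H_2 ≅ 0.
  H_3: rank ker ∂_3 − rank ∂_4 = (1 − 1) − 0 = 0, and there is no ∂_4, so H_3 ≅ 0.

(K is a triangulation of the 3-simplex.)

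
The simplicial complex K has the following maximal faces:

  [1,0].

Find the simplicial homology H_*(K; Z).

Order the vertices as 0 < 1. Listing each simplex with vertices in this order, K has dimension 1 with simplices:

  0-simplices (2): [0], [1]
  1-simplices (1): [0,1]

Hence C_0 ≅ Z^2, C_1 ≅ Z^1.

The boundary map ∂_1: C_1 → C_0 is given by ∂[p,q] = [q] − [p].
This gives a 2×1 integer matrix of rank 1; reducing to Smith normal form yields diagonal entries (1).

Reading off H_k = ker ∂_k / im ∂_{k+1}:

  H_0: rank C_0 − rank ∂_1 = 2 − 1 = 1, and the invariant factors of ∂_1 are all 1, so H_0 ≅ Z.
  H_1: rank ker ∂_1 − rank ∂_2 = (1 − 1) − 0 = 0, and there is no ∂_2, so H_1 ≅ 0.

H_0 = Z,  H_1 = 0.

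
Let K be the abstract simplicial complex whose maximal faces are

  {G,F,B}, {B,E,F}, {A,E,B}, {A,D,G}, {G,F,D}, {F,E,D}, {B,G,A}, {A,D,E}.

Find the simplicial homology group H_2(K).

Fix the vertex order A < B < D < E < F < G and write every simplex with vertices in increasing order. Then dim K = 2 and the simplices of K are:

  0-simplices (6): A, B, D, E, F, G
  1-simplices (12): AB, AD, AE, AG, BE, BF, BG, DE, DF, DG, EF, FG
  2-simplices (8): ABE, ABG, ADE, ADG, BEF, BFG, DEF, DFG

giving chain groups C_0 ≅ Z^6, C_1 ≅ Z^12, C_2 ≅ Z^8.

∂_1: C_1 → C_0 is given by ∂[p,q] = [q] − [p]. For instance
  ∂DG = G − D.
This gives a 6×12 integer matrix of rank 5; reducing to Smith normal form yields diagonal entries (1,1,1,1,1).

∂_2: C_2 → C_1 acts by ∂[p,q,r] = [q,r] − [p,r] + [p,q]. For instance
  ∂DFG = FG − DG + DF,
  ∂ABE = BE − AE + AB.
This gives a 12×8 integer matrix of rank 7; reducing to Smith normal form yields diagonal entries (1,1,1,1,1,1,1).

From H_k ≅ ker(∂_k) / im(∂_{k+1}) we obtain:

  H_2: rank ker ∂_2 − rank ∂_3 = (8 − 7) − 0 = 1, and there is no ∂_3, so H_2 = Z.

(K is a triangulation of the 2-sphere S^2.)

H_2 ≅ Z.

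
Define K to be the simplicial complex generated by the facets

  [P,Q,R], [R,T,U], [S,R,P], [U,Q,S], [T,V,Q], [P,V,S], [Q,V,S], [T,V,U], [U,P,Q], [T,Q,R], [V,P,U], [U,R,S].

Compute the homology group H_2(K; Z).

H_2 ≅ 0.

Order the vertices as P < Q < R < S < T < U < V. Listing each simplex with vertices in this order, K has dimension 2 with simplices:

  0-simplices (7): P, Q, R, S, T, U, V
  1-simplices (18): PQ, PR, PS, PU, PV, QR, QS, QT, QU, QV, RS, RT, RU, SU, SV, TU, TV, UV
  2-simplices (12): PQR, PQU, PRS, PSV, PUV, QRT, QSU, QSV, QTV, RSU, RTU, TUV

so the chain groups are C_0 ≅ Z^7, C_1 ≅ Z^18, C_2 ≅ Z^12.

Boundary ∂_1: C_1 → C_0 sends each edge [p,q] (with p < q) to q − p.
The resulting 7×18 matrix has rank 6, and its Smith normal form has invariant factors (1,1,1,1,1,1).

The boundary map ∂_2: C_2 → C_1 maps a triangle to the signed sum of its edges. For instance
  ∂PQU = QU − PU + PQ,
  ∂QSV = SV − QV + QS.
As a 18×12 matrix over Z this has rank 12, with invariant factors (1,1,1,1,1,1,1,1,1,1,1,2).

Reading off H_k = ker ∂_k / im ∂_{k+1}:

  H_2: rank ker ∂_2 − rank ∂_3 = (12 − 12) − 0 = 0, and there is no ∂_3, so H_2 = 0.

(K is a triangulation of the real projective plane RP^2.)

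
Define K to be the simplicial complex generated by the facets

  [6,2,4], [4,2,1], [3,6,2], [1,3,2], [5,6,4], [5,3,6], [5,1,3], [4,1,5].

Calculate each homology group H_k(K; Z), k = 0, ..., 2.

K has 6 vertices, 12 edges, 8 triangles.
rank ∂_0 = 0, rank ∂_1 = 5 ⇒ b_0 = 6 − 0 − 5 = 1; all invariant factors of ∂_1 are 1 so no torsion. So H_0 ≅ Z.
rank ∂_1 = 5, rank ∂_2 = 7 ⇒ b_1 = 12 − 5 − 7 = 0; all invariant factors of ∂_2 are 1 so no torsion. So H_1 ≅ 0.
rank ∂_2 = 7, rank ∂_3 = 0 ⇒ b_2 = 8 − 7 − 0 = 1. So H_2 ≅ Z.

H_0 = Z,  H_1 = 0,  H_2 = Z.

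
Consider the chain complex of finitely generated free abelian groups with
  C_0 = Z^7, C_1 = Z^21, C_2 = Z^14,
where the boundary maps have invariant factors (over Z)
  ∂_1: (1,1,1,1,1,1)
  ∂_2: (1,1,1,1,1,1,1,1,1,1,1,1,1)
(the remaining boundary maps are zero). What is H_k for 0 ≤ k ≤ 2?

H_0 ≅ Z,  H_1 ≅ Z^2,  H_2 ≅ Z.

H_0: b_0 = 7 − 0 − 6 = 1; torsion from ∂_1 factors > 1: none. So H_0 ≅ Z.
H_1: b_1 = 21 − 6 − 13 = 2; torsion from ∂_2 factors > 1: none. So H_1 ≅ Z^2.
H_2: b_2 = 14 − 13 − 0 = 1; torsion from ∂_3 factors > 1: none. So H_2 ≅ Z.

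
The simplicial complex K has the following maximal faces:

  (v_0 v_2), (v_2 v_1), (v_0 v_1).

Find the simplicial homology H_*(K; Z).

H_0 = Z,  H_1 = Z.

We work with the vertex ordering v_0 < v_1 < v_2. The simplices of K, each written with vertices in increasing order, are:

  0-simplices (3): [v_0], [v_1], [v_2]
  1-simplices (3): [v_0,v_1], [v_0,v_2], [v_1,v_2]

Hence C_0 ≅ Z^3, C_1 ≅ Z^3.

∂_1: C_1 → C_0 is given by ∂[p,q] = [q] − [p]. For instance
  ∂[v_1,v_2] = [v_2] − [v_1].
This gives a 3×3 integer matrix of rank 2; reducing to Smith normal form yields diagonal entries (1,1).

From H_k ≅ ker(∂_k) / im(∂_{k+1}) we obtain:

  H_0: rank C_0 − rank ∂_1 = 3 − 2 = 1, and the invariant factors of ∂_1 are all 1, so H_0 ≅ Z.
  H_1: rank ker ∂_1 − rank ∂_2 = (3 − 2) − 0 = 1, and there is no ∂_2, so H_1 ≅ Z.

(K is a triangulation of the circle S^1.)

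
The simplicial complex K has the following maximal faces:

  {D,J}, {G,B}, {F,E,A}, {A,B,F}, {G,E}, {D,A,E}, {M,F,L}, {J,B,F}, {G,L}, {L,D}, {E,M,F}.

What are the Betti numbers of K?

b_0 = 1, b_1 = 4, b_2 = 0.

Order the vertices as A < B < D < E < F < G < J < L < M. Listing each simplex with vertices in this order, K has dimension 2 with simplices:

  0-simplices (9): A, B, D, E, F, G, J, L, M
  1-simplices (18): AB, AD, AE, AF, BF, BG, BJ, DE, DJ, DL, EF, EG, EM, FJ, FL, FM, GL, LM
  2-simplices (6): ABF, ADE, AEF, BFJ, EFM, FLM

Hence C_0 ≅ Z^9, C_1 ≅ Z^18, C_2 ≅ Z^6.

The boundary map ∂_1: C_1 → C_0 sends each edge [p,q] (with p < q) to q − p. For instance
  ∂AE = E − A.
The 9×18 boundary matrix has rank 8 and Smith normal form diag(1,1,1,1,1,1,1,1).

∂_2: C_2 → C_1 maps a triangle to the signed sum of its edges. For instance
  ∂ABF = BF − AF + AB,
  ∂FLM = LM − FM + FL.
The 18×6 boundary matrix has rank 6 and Smith normal form diag(1,1,1,1,1,1).

Computing H_k = (kernel of ∂_k) / (image of ∂_{k+1}):

  H_0: rank C_0 − rank ∂_1 = 9 − 8 = 1, and the invariant factors of ∂_1 are all 1, so H_0 ≅ Z.
  H_1: rank ker ∂_1 − rank ∂_2 = (18 − 8) − 6 = 4, and the invariant factors of ∂_2 are all 1, so H_1 ≅ Z^4.
  H_2: rank ker ∂_2 − rank ∂_3 = (6 − 6) − 0 = 0, and there is no ∂_3, so H_2 ≅ 0.

As a check, the Euler characteristic is 9 − 18 + 6 = -3, which agrees with 1 − 4 + 0 = -3.

Hence the Betti numbers are b_0 = 1, b_1 = 4, b_2 = 0.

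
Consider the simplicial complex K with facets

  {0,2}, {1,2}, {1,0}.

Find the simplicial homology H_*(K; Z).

H_0 = Z,  H_1 = Z.

K has 3 vertices, 3 edges.
rank ∂_0 = 0, rank ∂_1 = 2 ⇒ b_0 = 3 − 0 − 2 = 1; all invariant factors of ∂_1 are 1 so no torsion. So H_0 ≅ Z.
rank ∂_1 = 2, rank ∂_2 = 0 ⇒ b_1 = 3 − 2 − 0 = 1. So H_1 ≅ Z.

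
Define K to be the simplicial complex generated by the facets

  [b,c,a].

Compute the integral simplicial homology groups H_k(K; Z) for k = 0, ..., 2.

Fix the vertex order a < b < c and write every simplex with vertices in increasing order. Then dim K = 2 and the simplices of K are:

  0-simplices (3): a, b, c
  1-simplices (3): ab, ac, bc
  2-simplices (1): abc

so the chain groups are C_0 ≅ Z^3, C_1 ≅ Z^3, C_2 ≅ Z^1.

The boundary map ∂_1: C_1 → C_0 sends each edge [p,q] (with p < q) to q − p.
This gives a 3×3 integer matrix of rank 2; reducing to Smith normal form yields diagonal entries (1,1).

The boundary map ∂_2: C_2 → C_1 maps a triangle to the signed sum of its edges. For instance
  ∂abc = bc − ac + ab.
As a 3×1 matrix over Z this has rank 1, with invariant factors (1).

Reading off H_k = ker ∂_k / im ∂_{k+1}:

  H_0: rank C_0 − rank ∂_1 = 3 − 2 = 1, and the invariant factors of ∂_1 are all 1, so H_0 ≅ Z.
  H_1: rank ker ∂_1 − rank ∂_2 = (3 − 2) − 1 = 0, and the invariant factors of ∂_2 are all 1, so H_1 ≅ 0.
  H_2: rank ker ∂_2 − rank ∂_3 = (1 − 1) − 0 = 0, and there is no ∂_3, so H_2 ≅ 0.

As a check, the Euler characteristic is 3 − 3 + 1 = 1, which agrees with 1 − 0 + 0 = 1.
(K is a triangulation of the 2-simplex.)

H_0 = Z,  H_1 = 0,  H_2 = 0.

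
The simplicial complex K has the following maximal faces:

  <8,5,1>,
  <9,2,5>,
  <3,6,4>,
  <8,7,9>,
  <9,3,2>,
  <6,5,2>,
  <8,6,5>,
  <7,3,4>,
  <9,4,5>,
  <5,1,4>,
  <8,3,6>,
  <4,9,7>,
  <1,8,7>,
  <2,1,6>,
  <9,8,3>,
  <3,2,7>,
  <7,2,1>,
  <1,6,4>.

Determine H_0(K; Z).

We work with the vertex ordering 1 < 2 < 3 < 4 < 5 < 6 < 7 < 8 < 9. The simplices of K, each written with vertices in increasing order, are:

  0-simplices (9): [1], [2], [3], [4], [5], [6], [7], [8], [9]
  1-simplices (27): (27 of them)
  2-simplices (18): [1,2,6], [1,2,7], [1,4,5], [1,4,6], [1,5,8], [1,7,8], [2,3,7], [2,3,9], [2,5,6], [2,5,9], [3,4,6], [3,4,7], [3,6,8], [3,8,9], [4,5,9], [4,7,9], [5,6,8], [7,8,9]

so the chain groups are C_0 ≅ Z^9, C_1 ≅ Z^27, C_2 ≅ Z^18.

The boundary map ∂_1: C_1 → C_0 is given by ∂[p,q] = [q] − [p]. For instance
  ∂[3,4] = [4] − [3].
This gives a 9×27 integer matrix of rank 8; reducing to Smith normal form yields diagonal entries (1,1,1,1,1,1,1,1).

∂_2: C_2 → C_1 sends each 2-simplex [p,q,r] to [q,r] − [p,r] + [p,q]. For instance
  ∂[3,4,6] = [4,6] − [3,6] + [3,4],
  ∂[1,7,8] = [7,8] − [1,8] + [1,7].
The 27×18 boundary matrix has rank 18 and Smith normal form diag(1,1,1,1,1,1,1,1,1,1,1,1,1,1,1,1,1,2).

From H_k ≅ ker(∂_k) / im(∂_{k+1}) we obtain:

  H_0: rank C_0 − rank ∂_1 = 9 − 8 = 1, and the invariant factors of ∂_1 are all 1, so H_0 ≅ Z.

(K is a triangulation of the Klein bottle.)

H_0 = Z.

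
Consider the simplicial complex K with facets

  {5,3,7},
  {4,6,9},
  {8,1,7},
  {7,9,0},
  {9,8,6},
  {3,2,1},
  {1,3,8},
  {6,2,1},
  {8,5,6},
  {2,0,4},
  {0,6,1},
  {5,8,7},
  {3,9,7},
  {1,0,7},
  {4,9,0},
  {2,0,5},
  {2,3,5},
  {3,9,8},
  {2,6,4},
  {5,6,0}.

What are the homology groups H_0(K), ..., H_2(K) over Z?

We work with the vertex ordering 0 < 1 < 2 < 3 < 4 < 5 < 6 < 7 < 8 < 9. The simplices of K, each written with vertices in increasing order, are:

  0-simplices (10): [0], [1], [2], [3], [4], [5], [6], [7], [8], [9]
  1-simplices (30): (30 of them)
  2-simplices (20): (20 of them)

so the chain groups are C_0 ≅ Z^10, C_1 ≅ Z^30, C_2 ≅ Z^20.

The boundary map ∂_1: C_1 → C_0 sends each edge [p,q] (with p < q) to q − p. For instance
  ∂[0,1] = [1] − [0].
The resulting 10×30 matrix has rank 9, and its Smith normal form has invariant factors (1,1,1,1,1,1,1,1,1).

∂_2: C_2 → C_1 acts by ∂[p,q,r] = [q,r] − [p,r] + [p,q]. For instance
  ∂[5,6,8] = [6,8] − [5,8] + [5,6],
  ∂[0,1,7] = [1,7] − [0,7] + [0,1].
As a 30×20 matrix over Z this has rank 20, with invariant factors (1,1,1,1,1,1,1,1,1,1,1,1,1,1,1,1,1,1,1,2).

From H_k ≅ ker(∂_k) / im(∂_{k+1}) we obtain:

  H_0: rank C_0 − rank ∂_1 = 10 − 9 = 1, and the invariant factors of ∂_1 are all 1, so H_0 ≅ Z.
  H_1: rank ker ∂_1 − rank ∂_2 = (30 − 9) − 20 = 1, and ∂_2 has invariant factor 2 > 1, so H_1 ≅ Z ⊕ Z_2.
  H_2: rank ker ∂_2 − rank ∂_3 = (20 − 20) − 0 = 0, and there is no ∂_3, so H_2 ≅ 0.

H_0 = Z,  H_1 = Z ⊕ Z_2,  H_2 = 0.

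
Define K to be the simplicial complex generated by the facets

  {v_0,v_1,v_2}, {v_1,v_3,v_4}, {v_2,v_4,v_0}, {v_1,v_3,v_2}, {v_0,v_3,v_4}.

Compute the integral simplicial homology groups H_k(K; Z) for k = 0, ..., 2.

H_0 = Z,  H_1 = Z,  H_2 = 0.

Order the vertices as v_0 < v_1 < v_2 < v_3 < v_4. Listing each simplex with vertices in this order, K has dimension 2 with simplices:

  0-simplices (5): [v_0], [v_1], [v_2], [v_3], [v_4]
  1-simplices (10): [v_0,v_1], [v_0,v_2], [v_0,v_3], [v_0,v_4], [v_1,v_2], [v_1,v_3], [v_1,v_4], [v_2,v_3], [v_2,v_4], [v_3,v_4]
  2-simplices (5): [v_0,v_1,v_2], [v_0,v_2,v_4], [v_0,v_3,v_4], [v_1,v_2,v_3], [v_1,v_3,v_4]

so the chain groups are C_0 ≅ Z^5, C_1 ≅ Z^10, C_2 ≅ Z^5.

The boundary map ∂_1: C_1 → C_0 maps an edge to its endpoints' difference, ∂[p,q] = q − p.
As a 5×10 matrix over Z this has rank 4, with invariant factors (1,1,1,1).

The boundary map ∂_2: C_2 → C_1 sends each 2-simplex [p,q,r] to [q,r] − [p,r] + [p,q]. For instance
  ∂[v_0,v_3,v_4] = [v_3,v_4] − [v_0,v_4] + [v_0,v_3],
  ∂[v_0,v_2,v_4] = [v_2,v_4] − [v_0,v_4] + [v_0,v_2].
This gives a 10×5 integer matrix of rank 5; reducing to Smith normal form yields diagonal entries (1,1,1,1,1).

Reading off H_k = ker ∂_k / im ∂_{k+1}:

  H_0: rank C_0 − rank ∂_1 = 5 − 4 = 1, and the invariant factors of ∂_1 are all 1, so H_0 ≅ Z.
  H_1: rank ker ∂_1 − rank ∂_2 = (10 − 4) − 5 = 1, and the invariant factors of ∂_2 are all 1, so H_1 ≅ Z.
  H_2: rank ker ∂_2 − rank ∂_3 = (5 − 5) − 0 = 0, and there is no ∂_3, so H_2 ≅ 0.

As a check, the Euler characteristic is 5 − 10 + 5 = 0, which agrees with 1 − 1 + 0 = 0.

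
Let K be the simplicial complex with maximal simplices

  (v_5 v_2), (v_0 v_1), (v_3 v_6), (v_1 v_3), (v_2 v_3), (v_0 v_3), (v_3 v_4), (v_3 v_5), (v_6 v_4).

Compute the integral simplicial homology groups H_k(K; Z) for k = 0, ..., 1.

K has 7 vertices, 9 edges.
rank ∂_0 = 0, rank ∂_1 = 6 ⇒ b_0 = 7 − 0 − 6 = 1; all invariant factors of ∂_1 are 1 so no torsion. So H_0 = Z.
rank ∂_1 = 6, rank ∂_2 = 0 ⇒ b_1 = 9 − 6 − 0 = 3. So H_1 = Z^3.

H_0 ≅ Z,  H_1 ≅ Z^3.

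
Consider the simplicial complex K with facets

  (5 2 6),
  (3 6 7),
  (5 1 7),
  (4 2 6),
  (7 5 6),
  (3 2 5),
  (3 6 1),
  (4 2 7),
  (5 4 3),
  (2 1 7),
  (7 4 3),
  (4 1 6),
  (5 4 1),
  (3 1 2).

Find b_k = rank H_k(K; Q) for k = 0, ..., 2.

b_0 = 1, b_1 = 2, b_2 = 1.

Fix the vertex order 1 < 2 < 3 < 4 < 5 < 6 < 7 and write every simplex with vertices in increasing order. Then dim K = 2 and the simplices of K are:

  0-simplices (7): [1], [2], [3], [4], [5], [6], [7]
  1-simplices (21): [1,2], [1,3], [1,4], [1,5], [1,6], [1,7], [2,3], [2,4], [2,5], [2,6], [2,7], [3,4], [3,5], [3,6], [3,7], [4,5], [4,6], [4,7], [5,6], [5,7], [6,7]
  2-simplices (14): [1,2,3], [1,2,7], [1,3,6], [1,4,5], [1,4,6], [1,5,7], [2,3,5], [2,4,6], [2,4,7], [2,5,6], [3,4,5], [3,4,7], [3,6,7], [5,6,7]

giving chain groups C_0 ≅ Z^7, C_1 ≅ Z^21, C_2 ≅ Z^14.

Boundary ∂_1: C_1 → C_0 maps an edge to its endpoints' difference, ∂[p,q] = q − p.
As a 7×21 matrix over Z this has rank 6, with invariant factors (1,1,1,1,1,1).

∂_2: C_2 → C_1 maps a triangle to the signed sum of its edges. For instance
  ∂[2,3,5] = [3,5] − [2,5] + [2,3],
  ∂[3,6,7] = [6,7] − [3,7] + [3,6].
This gives a 21×14 integer matrix of rank 13; reducing to Smith normal form yields diagonal entries (1,1,1,1,1,1,1,1,1,1,1,1,1).

From H_k ≅ ker(∂_k) / im(∂_{k+1}) we obtain:

  H_0: rank C_0 − rank ∂_1 = 7 − 6 = 1, and the invariant factors of ∂_1 are all 1, so H_0 ≅ Z.
  H_1: rank ker ∂_1 − rank ∂_2 = (21 − 6) − 13 = 2, and the invariant factors of ∂_2 are all 1, so H_1 ≅ Z^2.
  H_2: rank ker ∂_2 − rank ∂_3 = (14 − 13) − 0 = 1, and there is no ∂_3, so H_2 ≅ Z.

Hence the Betti numbers are b_0 = 1, b_1 = 2, b_2 = 1.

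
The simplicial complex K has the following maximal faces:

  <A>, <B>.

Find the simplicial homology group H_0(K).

Order the vertices as A < B. Listing each simplex with vertices in this order, K has dimension 0 with simplices:

  0-simplices (2): A, B

so the chain groups are C_0 ≅ Z^2.

Now H_k = ker ∂_k / im ∂_{k+1}, so:

  H_0: rank C_0 − rank ∂_1 = 2 − 0 = 2, and there is no ∂_1, so H_0 = Z^2.

H_0 ≅ Z^2.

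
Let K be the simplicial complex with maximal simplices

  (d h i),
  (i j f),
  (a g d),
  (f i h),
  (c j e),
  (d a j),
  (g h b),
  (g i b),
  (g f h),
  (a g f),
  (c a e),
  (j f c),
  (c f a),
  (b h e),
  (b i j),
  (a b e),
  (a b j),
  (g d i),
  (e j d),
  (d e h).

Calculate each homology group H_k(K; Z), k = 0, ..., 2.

K has 10 vertices, 30 edges, 20 triangles.
rank ∂_0 = 0, rank ∂_1 = 9 ⇒ b_0 = 10 − 0 − 9 = 1; all invariant factors of ∂_1 are 1 so no torsion. So H_0 = Z.
rank ∂_1 = 9, rank ∂_2 = 20 ⇒ b_1 = 30 − 9 − 20 = 1; ∂_2 has invariant factor(s) [2] giving torsion. So H_1 = Z ⊕ Z/2.
rank ∂_2 = 20, rank ∂_3 = 0 ⇒ b_2 = 20 − 20 − 0 = 0. So H_2 = 0.

H_0 = Z,  H_1 = Z ⊕ Z/2,  H_2 = 0.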